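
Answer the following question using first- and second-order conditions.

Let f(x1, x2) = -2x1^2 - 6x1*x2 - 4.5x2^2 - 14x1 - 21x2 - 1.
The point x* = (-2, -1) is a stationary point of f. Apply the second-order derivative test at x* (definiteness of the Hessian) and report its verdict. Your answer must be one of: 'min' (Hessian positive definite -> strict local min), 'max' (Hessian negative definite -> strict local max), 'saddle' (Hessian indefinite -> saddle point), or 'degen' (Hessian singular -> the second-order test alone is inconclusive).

Compute the Hessian H = grad^2 f:
  H = [[-4, -6], [-6, -9]]
Verify stationarity: grad f(x*) = H x* + g = (0, 0).
Eigenvalues of H: -13, 0.
H has a zero eigenvalue (singular; negative semidefinite but not definite), so H is neither positive definite, negative definite, nor indefinite. The second-order test alone is inconclusive -> degen.
(Indeed, f is constant along the null direction of H through x*, so x* is not a strict local extremum.)

degen


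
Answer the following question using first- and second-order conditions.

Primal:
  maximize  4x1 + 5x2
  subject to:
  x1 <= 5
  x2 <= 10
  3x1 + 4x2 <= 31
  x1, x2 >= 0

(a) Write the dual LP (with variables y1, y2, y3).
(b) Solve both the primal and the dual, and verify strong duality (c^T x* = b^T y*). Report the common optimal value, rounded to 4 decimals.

The standard primal-dual pair for 'max c^T x s.t. A x <= b, x >= 0' is:
  Dual:  min b^T y  s.t.  A^T y >= c,  y >= 0.

So the dual LP is:
  minimize  5y1 + 10y2 + 31y3
  subject to:
    y1 + 3y3 >= 4
    y2 + 4y3 >= 5
    y1, y2, y3 >= 0

Solving the primal: x* = (5, 4).
  primal value c^T x* = 40.
Solving the dual: y* = (0.25, 0, 1.25).
  dual value b^T y* = 40.
Strong duality: c^T x* = b^T y*. Confirmed.

40


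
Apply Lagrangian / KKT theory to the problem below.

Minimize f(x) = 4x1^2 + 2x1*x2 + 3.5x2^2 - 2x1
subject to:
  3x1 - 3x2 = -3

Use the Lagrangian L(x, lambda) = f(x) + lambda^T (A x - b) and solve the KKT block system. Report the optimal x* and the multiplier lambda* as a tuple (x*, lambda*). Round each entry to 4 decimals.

Form the Lagrangian:
  L(x, lambda) = (1/2) x^T Q x + c^T x + lambda^T (A x - b)
Stationarity (grad_x L = 0): Q x + c + A^T lambda = 0.
Primal feasibility: A x = b.

This gives the KKT block system:
  [ Q   A^T ] [ x     ]   [-c ]
  [ A    0  ] [ lambda ] = [ b ]

Solving the linear system:
  x*      = (-0.3684, 0.6316)
  lambda* = (1.2281)
  f(x*)   = 2.2105

x* = (-0.3684, 0.6316), lambda* = (1.2281)


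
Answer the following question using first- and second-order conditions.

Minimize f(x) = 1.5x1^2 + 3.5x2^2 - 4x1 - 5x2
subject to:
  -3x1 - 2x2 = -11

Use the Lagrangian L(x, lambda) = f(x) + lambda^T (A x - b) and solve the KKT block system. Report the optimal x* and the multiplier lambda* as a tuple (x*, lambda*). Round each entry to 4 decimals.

Form the Lagrangian:
  L(x, lambda) = (1/2) x^T Q x + c^T x + lambda^T (A x - b)
Stationarity (grad_x L = 0): Q x + c + A^T lambda = 0.
Primal feasibility: A x = b.

This gives the KKT block system:
  [ Q   A^T ] [ x     ]   [-c ]
  [ A    0  ] [ lambda ] = [ b ]

Solving the linear system:
  x*      = (2.8933, 1.16)
  lambda* = (1.56)
  f(x*)   = -0.1067

x* = (2.8933, 1.16), lambda* = (1.56)


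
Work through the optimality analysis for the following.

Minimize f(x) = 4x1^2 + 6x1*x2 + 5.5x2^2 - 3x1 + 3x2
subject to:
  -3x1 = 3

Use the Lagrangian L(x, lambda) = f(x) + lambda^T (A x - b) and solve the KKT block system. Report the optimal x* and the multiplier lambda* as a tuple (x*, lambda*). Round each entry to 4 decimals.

Form the Lagrangian:
  L(x, lambda) = (1/2) x^T Q x + c^T x + lambda^T (A x - b)
Stationarity (grad_x L = 0): Q x + c + A^T lambda = 0.
Primal feasibility: A x = b.

This gives the KKT block system:
  [ Q   A^T ] [ x     ]   [-c ]
  [ A    0  ] [ lambda ] = [ b ]

Solving the linear system:
  x*      = (-1, 0.2727)
  lambda* = (-3.1212)
  f(x*)   = 6.5909

x* = (-1, 0.2727), lambda* = (-3.1212)


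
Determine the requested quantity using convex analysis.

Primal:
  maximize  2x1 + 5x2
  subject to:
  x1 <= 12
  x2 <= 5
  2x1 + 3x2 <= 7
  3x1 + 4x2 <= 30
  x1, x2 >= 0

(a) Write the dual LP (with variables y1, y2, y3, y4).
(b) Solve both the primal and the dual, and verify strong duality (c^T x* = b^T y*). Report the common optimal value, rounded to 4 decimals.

The standard primal-dual pair for 'max c^T x s.t. A x <= b, x >= 0' is:
  Dual:  min b^T y  s.t.  A^T y >= c,  y >= 0.

So the dual LP is:
  minimize  12y1 + 5y2 + 7y3 + 30y4
  subject to:
    y1 + 2y3 + 3y4 >= 2
    y2 + 3y3 + 4y4 >= 5
    y1, y2, y3, y4 >= 0

Solving the primal: x* = (0, 2.3333).
  primal value c^T x* = 11.6667.
Solving the dual: y* = (0, 0, 1.6667, 0).
  dual value b^T y* = 11.6667.
Strong duality: c^T x* = b^T y*. Confirmed.

11.6667


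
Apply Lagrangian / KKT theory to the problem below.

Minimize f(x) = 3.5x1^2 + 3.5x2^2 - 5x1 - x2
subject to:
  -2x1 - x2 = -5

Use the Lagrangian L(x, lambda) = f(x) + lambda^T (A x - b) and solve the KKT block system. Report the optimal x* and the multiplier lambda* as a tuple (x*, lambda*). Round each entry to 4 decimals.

Form the Lagrangian:
  L(x, lambda) = (1/2) x^T Q x + c^T x + lambda^T (A x - b)
Stationarity (grad_x L = 0): Q x + c + A^T lambda = 0.
Primal feasibility: A x = b.

This gives the KKT block system:
  [ Q   A^T ] [ x     ]   [-c ]
  [ A    0  ] [ lambda ] = [ b ]

Solving the linear system:
  x*      = (2.0857, 0.8286)
  lambda* = (4.8)
  f(x*)   = 6.3714

x* = (2.0857, 0.8286), lambda* = (4.8)


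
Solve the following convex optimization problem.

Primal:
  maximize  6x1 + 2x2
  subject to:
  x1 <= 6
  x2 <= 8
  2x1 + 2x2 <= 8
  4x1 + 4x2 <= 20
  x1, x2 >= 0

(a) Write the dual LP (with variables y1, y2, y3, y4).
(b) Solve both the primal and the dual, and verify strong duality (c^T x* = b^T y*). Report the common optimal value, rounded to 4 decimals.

The standard primal-dual pair for 'max c^T x s.t. A x <= b, x >= 0' is:
  Dual:  min b^T y  s.t.  A^T y >= c,  y >= 0.

So the dual LP is:
  minimize  6y1 + 8y2 + 8y3 + 20y4
  subject to:
    y1 + 2y3 + 4y4 >= 6
    y2 + 2y3 + 4y4 >= 2
    y1, y2, y3, y4 >= 0

Solving the primal: x* = (4, 0).
  primal value c^T x* = 24.
Solving the dual: y* = (0, 0, 3, 0).
  dual value b^T y* = 24.
Strong duality: c^T x* = b^T y*. Confirmed.

24


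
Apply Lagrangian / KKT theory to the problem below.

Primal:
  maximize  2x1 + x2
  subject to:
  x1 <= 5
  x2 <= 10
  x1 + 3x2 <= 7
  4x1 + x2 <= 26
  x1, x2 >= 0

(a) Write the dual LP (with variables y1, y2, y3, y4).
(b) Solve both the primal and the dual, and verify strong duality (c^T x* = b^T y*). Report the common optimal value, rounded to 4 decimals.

The standard primal-dual pair for 'max c^T x s.t. A x <= b, x >= 0' is:
  Dual:  min b^T y  s.t.  A^T y >= c,  y >= 0.

So the dual LP is:
  minimize  5y1 + 10y2 + 7y3 + 26y4
  subject to:
    y1 + y3 + 4y4 >= 2
    y2 + 3y3 + y4 >= 1
    y1, y2, y3, y4 >= 0

Solving the primal: x* = (5, 0.6667).
  primal value c^T x* = 10.6667.
Solving the dual: y* = (1.6667, 0, 0.3333, 0).
  dual value b^T y* = 10.6667.
Strong duality: c^T x* = b^T y*. Confirmed.

10.6667


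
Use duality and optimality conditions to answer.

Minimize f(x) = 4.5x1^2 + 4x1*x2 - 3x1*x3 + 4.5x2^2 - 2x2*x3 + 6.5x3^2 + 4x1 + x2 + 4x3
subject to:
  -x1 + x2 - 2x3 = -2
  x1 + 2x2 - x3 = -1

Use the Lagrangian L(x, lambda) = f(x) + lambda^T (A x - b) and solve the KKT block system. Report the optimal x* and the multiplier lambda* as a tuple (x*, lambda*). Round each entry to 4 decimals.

Form the Lagrangian:
  L(x, lambda) = (1/2) x^T Q x + c^T x + lambda^T (A x - b)
Stationarity (grad_x L = 0): Q x + c + A^T lambda = 0.
Primal feasibility: A x = b.

This gives the KKT block system:
  [ Q   A^T ] [ x     ]   [-c ]
  [ A    0  ] [ lambda ] = [ b ]

Solving the linear system:
  x*      = (0.6, -0.6, 0.4)
  lambda* = (4.8, -1)
  f(x*)   = 6

x* = (0.6, -0.6, 0.4), lambda* = (4.8, -1)


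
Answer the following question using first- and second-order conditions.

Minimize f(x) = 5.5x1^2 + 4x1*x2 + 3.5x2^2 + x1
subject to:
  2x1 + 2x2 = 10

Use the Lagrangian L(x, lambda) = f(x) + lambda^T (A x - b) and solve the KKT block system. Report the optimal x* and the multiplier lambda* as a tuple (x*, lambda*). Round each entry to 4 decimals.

Form the Lagrangian:
  L(x, lambda) = (1/2) x^T Q x + c^T x + lambda^T (A x - b)
Stationarity (grad_x L = 0): Q x + c + A^T lambda = 0.
Primal feasibility: A x = b.

This gives the KKT block system:
  [ Q   A^T ] [ x     ]   [-c ]
  [ A    0  ] [ lambda ] = [ b ]

Solving the linear system:
  x*      = (1.4, 3.6)
  lambda* = (-15.4)
  f(x*)   = 77.7

x* = (1.4, 3.6), lambda* = (-15.4)


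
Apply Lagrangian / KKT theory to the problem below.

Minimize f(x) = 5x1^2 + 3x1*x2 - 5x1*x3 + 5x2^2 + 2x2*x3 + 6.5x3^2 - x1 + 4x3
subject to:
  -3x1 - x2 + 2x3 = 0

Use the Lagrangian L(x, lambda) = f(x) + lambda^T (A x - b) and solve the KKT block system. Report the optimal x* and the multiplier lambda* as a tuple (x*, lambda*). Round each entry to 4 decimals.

Form the Lagrangian:
  L(x, lambda) = (1/2) x^T Q x + c^T x + lambda^T (A x - b)
Stationarity (grad_x L = 0): Q x + c + A^T lambda = 0.
Primal feasibility: A x = b.

This gives the KKT block system:
  [ Q   A^T ] [ x     ]   [-c ]
  [ A    0  ] [ lambda ] = [ b ]

Solving the linear system:
  x*      = (-0.2561, 0.0914, -0.3385)
  lambda* = (-0.5315)
  f(x*)   = -0.5489

x* = (-0.2561, 0.0914, -0.3385), lambda* = (-0.5315)


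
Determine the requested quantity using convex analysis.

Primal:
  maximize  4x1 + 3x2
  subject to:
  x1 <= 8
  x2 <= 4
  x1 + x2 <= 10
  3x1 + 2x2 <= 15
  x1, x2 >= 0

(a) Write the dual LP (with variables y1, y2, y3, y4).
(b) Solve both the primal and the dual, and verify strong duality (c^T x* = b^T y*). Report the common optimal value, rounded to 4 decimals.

The standard primal-dual pair for 'max c^T x s.t. A x <= b, x >= 0' is:
  Dual:  min b^T y  s.t.  A^T y >= c,  y >= 0.

So the dual LP is:
  minimize  8y1 + 4y2 + 10y3 + 15y4
  subject to:
    y1 + y3 + 3y4 >= 4
    y2 + y3 + 2y4 >= 3
    y1, y2, y3, y4 >= 0

Solving the primal: x* = (2.3333, 4).
  primal value c^T x* = 21.3333.
Solving the dual: y* = (0, 0.3333, 0, 1.3333).
  dual value b^T y* = 21.3333.
Strong duality: c^T x* = b^T y*. Confirmed.

21.3333


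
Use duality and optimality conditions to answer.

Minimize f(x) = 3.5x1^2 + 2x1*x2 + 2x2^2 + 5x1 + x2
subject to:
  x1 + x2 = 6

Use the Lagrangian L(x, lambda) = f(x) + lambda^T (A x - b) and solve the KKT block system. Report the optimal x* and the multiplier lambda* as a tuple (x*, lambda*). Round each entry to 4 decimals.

Form the Lagrangian:
  L(x, lambda) = (1/2) x^T Q x + c^T x + lambda^T (A x - b)
Stationarity (grad_x L = 0): Q x + c + A^T lambda = 0.
Primal feasibility: A x = b.

This gives the KKT block system:
  [ Q   A^T ] [ x     ]   [-c ]
  [ A    0  ] [ lambda ] = [ b ]

Solving the linear system:
  x*      = (1.1429, 4.8571)
  lambda* = (-22.7143)
  f(x*)   = 73.4286

x* = (1.1429, 4.8571), lambda* = (-22.7143)


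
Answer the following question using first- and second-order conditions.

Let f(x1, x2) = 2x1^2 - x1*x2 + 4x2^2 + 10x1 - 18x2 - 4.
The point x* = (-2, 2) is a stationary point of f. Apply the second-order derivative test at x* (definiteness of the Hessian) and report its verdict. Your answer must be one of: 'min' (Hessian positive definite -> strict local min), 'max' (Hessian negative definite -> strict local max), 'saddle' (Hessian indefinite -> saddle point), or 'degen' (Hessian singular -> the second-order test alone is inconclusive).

Compute the Hessian H = grad^2 f:
  H = [[4, -1], [-1, 8]]
Verify stationarity: grad f(x*) = H x* + g = (0, 0).
Eigenvalues of H: 3.7639, 8.2361.
Both eigenvalues > 0, so H is positive definite -> x* is a strict local min.

min


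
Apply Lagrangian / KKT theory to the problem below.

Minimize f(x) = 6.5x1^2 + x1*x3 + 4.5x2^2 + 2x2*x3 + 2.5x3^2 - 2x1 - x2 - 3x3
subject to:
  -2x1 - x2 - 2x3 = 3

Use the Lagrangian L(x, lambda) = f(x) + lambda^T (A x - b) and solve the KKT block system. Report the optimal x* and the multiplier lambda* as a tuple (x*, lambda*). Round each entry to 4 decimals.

Form the Lagrangian:
  L(x, lambda) = (1/2) x^T Q x + c^T x + lambda^T (A x - b)
Stationarity (grad_x L = 0): Q x + c + A^T lambda = 0.
Primal feasibility: A x = b.

This gives the KKT block system:
  [ Q   A^T ] [ x     ]   [-c ]
  [ A    0  ] [ lambda ] = [ b ]

Solving the linear system:
  x*      = (-0.4375, -0.1515, -0.9867)
  lambda* = (-4.3371)
  f(x*)   = 8.4991

x* = (-0.4375, -0.1515, -0.9867), lambda* = (-4.3371)


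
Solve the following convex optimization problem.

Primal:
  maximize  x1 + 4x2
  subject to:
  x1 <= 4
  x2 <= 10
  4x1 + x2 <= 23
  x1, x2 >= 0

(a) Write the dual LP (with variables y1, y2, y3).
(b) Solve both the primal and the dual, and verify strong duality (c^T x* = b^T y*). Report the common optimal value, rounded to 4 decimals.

The standard primal-dual pair for 'max c^T x s.t. A x <= b, x >= 0' is:
  Dual:  min b^T y  s.t.  A^T y >= c,  y >= 0.

So the dual LP is:
  minimize  4y1 + 10y2 + 23y3
  subject to:
    y1 + 4y3 >= 1
    y2 + y3 >= 4
    y1, y2, y3 >= 0

Solving the primal: x* = (3.25, 10).
  primal value c^T x* = 43.25.
Solving the dual: y* = (0, 3.75, 0.25).
  dual value b^T y* = 43.25.
Strong duality: c^T x* = b^T y*. Confirmed.

43.25


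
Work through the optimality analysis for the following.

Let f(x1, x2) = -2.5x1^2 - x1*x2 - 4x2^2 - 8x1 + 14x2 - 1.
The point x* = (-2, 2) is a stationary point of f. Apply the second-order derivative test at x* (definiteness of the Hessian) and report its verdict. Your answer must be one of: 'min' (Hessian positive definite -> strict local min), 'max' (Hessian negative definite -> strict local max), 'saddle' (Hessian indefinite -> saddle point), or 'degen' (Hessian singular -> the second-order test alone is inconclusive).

Compute the Hessian H = grad^2 f:
  H = [[-5, -1], [-1, -8]]
Verify stationarity: grad f(x*) = H x* + g = (0, 0).
Eigenvalues of H: -8.3028, -4.6972.
Both eigenvalues < 0, so H is negative definite -> x* is a strict local max.

max


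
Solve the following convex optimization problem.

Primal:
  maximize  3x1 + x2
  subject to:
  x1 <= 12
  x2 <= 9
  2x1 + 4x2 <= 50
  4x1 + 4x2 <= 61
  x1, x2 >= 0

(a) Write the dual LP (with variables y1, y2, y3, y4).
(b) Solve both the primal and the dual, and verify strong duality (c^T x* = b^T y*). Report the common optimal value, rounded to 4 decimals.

The standard primal-dual pair for 'max c^T x s.t. A x <= b, x >= 0' is:
  Dual:  min b^T y  s.t.  A^T y >= c,  y >= 0.

So the dual LP is:
  minimize  12y1 + 9y2 + 50y3 + 61y4
  subject to:
    y1 + 2y3 + 4y4 >= 3
    y2 + 4y3 + 4y4 >= 1
    y1, y2, y3, y4 >= 0

Solving the primal: x* = (12, 3.25).
  primal value c^T x* = 39.25.
Solving the dual: y* = (2, 0, 0, 0.25).
  dual value b^T y* = 39.25.
Strong duality: c^T x* = b^T y*. Confirmed.

39.25


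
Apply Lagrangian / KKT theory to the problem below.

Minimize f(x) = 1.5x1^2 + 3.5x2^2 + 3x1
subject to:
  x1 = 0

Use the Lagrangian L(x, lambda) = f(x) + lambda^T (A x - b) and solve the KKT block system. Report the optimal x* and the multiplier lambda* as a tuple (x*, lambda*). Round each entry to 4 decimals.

Form the Lagrangian:
  L(x, lambda) = (1/2) x^T Q x + c^T x + lambda^T (A x - b)
Stationarity (grad_x L = 0): Q x + c + A^T lambda = 0.
Primal feasibility: A x = b.

This gives the KKT block system:
  [ Q   A^T ] [ x     ]   [-c ]
  [ A    0  ] [ lambda ] = [ b ]

Solving the linear system:
  x*      = (0, 0)
  lambda* = (-3)
  f(x*)   = 0

x* = (0, 0), lambda* = (-3)


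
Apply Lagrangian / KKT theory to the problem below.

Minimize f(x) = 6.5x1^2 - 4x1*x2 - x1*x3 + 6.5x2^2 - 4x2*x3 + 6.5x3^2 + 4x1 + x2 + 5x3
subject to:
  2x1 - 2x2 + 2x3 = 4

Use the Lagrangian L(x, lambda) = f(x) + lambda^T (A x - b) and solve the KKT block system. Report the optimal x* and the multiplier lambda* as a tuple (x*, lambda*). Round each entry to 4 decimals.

Form the Lagrangian:
  L(x, lambda) = (1/2) x^T Q x + c^T x + lambda^T (A x - b)
Stationarity (grad_x L = 0): Q x + c + A^T lambda = 0.
Primal feasibility: A x = b.

This gives the KKT block system:
  [ Q   A^T ] [ x     ]   [-c ]
  [ A    0  ] [ lambda ] = [ b ]

Solving the linear system:
  x*      = (0.6039, -0.8636, 0.5325)
  lambda* = (-7.3864)
  f(x*)   = 16.8799

x* = (0.6039, -0.8636, 0.5325), lambda* = (-7.3864)


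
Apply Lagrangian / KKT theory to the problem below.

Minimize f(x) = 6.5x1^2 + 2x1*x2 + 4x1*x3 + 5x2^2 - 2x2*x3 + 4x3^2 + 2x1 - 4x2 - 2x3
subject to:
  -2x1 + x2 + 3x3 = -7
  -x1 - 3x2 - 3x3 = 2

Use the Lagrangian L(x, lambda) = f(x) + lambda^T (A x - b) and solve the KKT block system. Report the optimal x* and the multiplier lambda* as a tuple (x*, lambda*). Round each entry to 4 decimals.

Form the Lagrangian:
  L(x, lambda) = (1/2) x^T Q x + c^T x + lambda^T (A x - b)
Stationarity (grad_x L = 0): Q x + c + A^T lambda = 0.
Primal feasibility: A x = b.

This gives the KKT block system:
  [ Q   A^T ] [ x     ]   [-c ]
  [ A    0  ] [ lambda ] = [ b ]

Solving the linear system:
  x*      = (1.4878, 0.2684, -1.431)
  lambda* = (6.2772, 3.5994)
  f(x*)   = 20.7527

x* = (1.4878, 0.2684, -1.431), lambda* = (6.2772, 3.5994)


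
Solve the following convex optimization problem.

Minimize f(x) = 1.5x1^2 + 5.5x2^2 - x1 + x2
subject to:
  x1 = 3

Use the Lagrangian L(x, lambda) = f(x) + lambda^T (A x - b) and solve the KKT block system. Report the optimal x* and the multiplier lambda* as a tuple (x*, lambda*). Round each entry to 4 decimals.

Form the Lagrangian:
  L(x, lambda) = (1/2) x^T Q x + c^T x + lambda^T (A x - b)
Stationarity (grad_x L = 0): Q x + c + A^T lambda = 0.
Primal feasibility: A x = b.

This gives the KKT block system:
  [ Q   A^T ] [ x     ]   [-c ]
  [ A    0  ] [ lambda ] = [ b ]

Solving the linear system:
  x*      = (3, -0.0909)
  lambda* = (-8)
  f(x*)   = 10.4545

x* = (3, -0.0909), lambda* = (-8)


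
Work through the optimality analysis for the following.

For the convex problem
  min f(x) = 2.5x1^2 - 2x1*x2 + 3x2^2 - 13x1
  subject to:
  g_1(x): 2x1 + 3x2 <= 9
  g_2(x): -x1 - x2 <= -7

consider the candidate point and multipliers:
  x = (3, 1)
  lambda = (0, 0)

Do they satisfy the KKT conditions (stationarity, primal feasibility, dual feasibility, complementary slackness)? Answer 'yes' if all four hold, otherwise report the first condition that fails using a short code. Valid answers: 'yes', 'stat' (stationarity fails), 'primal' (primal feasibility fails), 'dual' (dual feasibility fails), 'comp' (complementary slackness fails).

Gradient of f: grad f(x) = Q x + c = (0, 0)
Constraint values g_i(x) = a_i^T x - b_i:
  g_1((3, 1)) = 0
  g_2((3, 1)) = 3
Stationarity residual: grad f(x) + sum_i lambda_i a_i = (0, 0)
  -> stationarity OK
Primal feasibility (all g_i <= 0): FAILS
Dual feasibility (all lambda_i >= 0): OK
Complementary slackness (lambda_i * g_i(x) = 0 for all i): OK

Verdict: the first failing condition is primal_feasibility -> primal.

primal


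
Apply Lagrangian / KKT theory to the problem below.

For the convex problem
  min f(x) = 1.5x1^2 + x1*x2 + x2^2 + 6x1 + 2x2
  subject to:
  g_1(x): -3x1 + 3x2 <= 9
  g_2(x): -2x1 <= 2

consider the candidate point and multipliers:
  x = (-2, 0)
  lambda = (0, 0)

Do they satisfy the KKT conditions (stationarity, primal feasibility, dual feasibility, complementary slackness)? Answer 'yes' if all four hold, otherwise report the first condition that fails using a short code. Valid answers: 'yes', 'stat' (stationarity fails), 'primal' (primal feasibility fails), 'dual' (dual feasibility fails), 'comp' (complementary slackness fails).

Gradient of f: grad f(x) = Q x + c = (0, 0)
Constraint values g_i(x) = a_i^T x - b_i:
  g_1((-2, 0)) = -3
  g_2((-2, 0)) = 2
Stationarity residual: grad f(x) + sum_i lambda_i a_i = (0, 0)
  -> stationarity OK
Primal feasibility (all g_i <= 0): FAILS
Dual feasibility (all lambda_i >= 0): OK
Complementary slackness (lambda_i * g_i(x) = 0 for all i): OK

Verdict: the first failing condition is primal_feasibility -> primal.

primal


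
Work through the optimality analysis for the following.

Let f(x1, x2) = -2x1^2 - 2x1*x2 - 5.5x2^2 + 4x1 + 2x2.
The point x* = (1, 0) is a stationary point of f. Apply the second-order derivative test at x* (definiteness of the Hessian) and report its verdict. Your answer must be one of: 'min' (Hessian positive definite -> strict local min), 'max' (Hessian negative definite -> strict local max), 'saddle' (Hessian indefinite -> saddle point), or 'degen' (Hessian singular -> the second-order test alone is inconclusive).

Compute the Hessian H = grad^2 f:
  H = [[-4, -2], [-2, -11]]
Verify stationarity: grad f(x*) = H x* + g = (0, 0).
Eigenvalues of H: -11.5311, -3.4689.
Both eigenvalues < 0, so H is negative definite -> x* is a strict local max.

max


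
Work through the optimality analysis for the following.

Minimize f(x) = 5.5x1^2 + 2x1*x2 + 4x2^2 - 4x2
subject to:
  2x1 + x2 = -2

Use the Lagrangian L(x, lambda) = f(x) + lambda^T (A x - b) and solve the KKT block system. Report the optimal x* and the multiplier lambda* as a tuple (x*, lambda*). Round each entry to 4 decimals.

Form the Lagrangian:
  L(x, lambda) = (1/2) x^T Q x + c^T x + lambda^T (A x - b)
Stationarity (grad_x L = 0): Q x + c + A^T lambda = 0.
Primal feasibility: A x = b.

This gives the KKT block system:
  [ Q   A^T ] [ x     ]   [-c ]
  [ A    0  ] [ lambda ] = [ b ]

Solving the linear system:
  x*      = (-1.0286, 0.0571)
  lambda* = (5.6)
  f(x*)   = 5.4857

x* = (-1.0286, 0.0571), lambda* = (5.6)


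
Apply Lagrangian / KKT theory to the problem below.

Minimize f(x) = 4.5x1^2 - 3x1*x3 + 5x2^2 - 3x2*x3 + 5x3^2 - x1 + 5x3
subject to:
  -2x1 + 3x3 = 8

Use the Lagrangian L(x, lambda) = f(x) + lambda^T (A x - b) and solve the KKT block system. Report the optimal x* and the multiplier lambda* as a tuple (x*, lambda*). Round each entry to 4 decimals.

Form the Lagrangian:
  L(x, lambda) = (1/2) x^T Q x + c^T x + lambda^T (A x - b)
Stationarity (grad_x L = 0): Q x + c + A^T lambda = 0.
Primal feasibility: A x = b.

This gives the KKT block system:
  [ Q   A^T ] [ x     ]   [-c ]
  [ A    0  ] [ lambda ] = [ b ]

Solving the linear system:
  x*      = (-1.1622, 0.5676, 1.8919)
  lambda* = (-8.5676)
  f(x*)   = 39.5811

x* = (-1.1622, 0.5676, 1.8919), lambda* = (-8.5676)


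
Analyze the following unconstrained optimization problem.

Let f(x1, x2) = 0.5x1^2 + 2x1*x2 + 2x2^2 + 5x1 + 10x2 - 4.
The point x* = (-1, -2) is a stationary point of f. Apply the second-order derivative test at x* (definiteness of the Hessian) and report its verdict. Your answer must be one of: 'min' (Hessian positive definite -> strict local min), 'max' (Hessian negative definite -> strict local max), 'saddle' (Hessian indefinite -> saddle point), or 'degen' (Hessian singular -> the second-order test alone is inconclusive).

Compute the Hessian H = grad^2 f:
  H = [[1, 2], [2, 4]]
Verify stationarity: grad f(x*) = H x* + g = (0, 0).
Eigenvalues of H: 0, 5.
H has a zero eigenvalue (singular; positive semidefinite but not definite), so H is neither positive definite, negative definite, nor indefinite. The second-order test alone is inconclusive -> degen.
(Indeed, f is constant along the null direction of H through x*, so x* is not a strict local extremum.)

degen


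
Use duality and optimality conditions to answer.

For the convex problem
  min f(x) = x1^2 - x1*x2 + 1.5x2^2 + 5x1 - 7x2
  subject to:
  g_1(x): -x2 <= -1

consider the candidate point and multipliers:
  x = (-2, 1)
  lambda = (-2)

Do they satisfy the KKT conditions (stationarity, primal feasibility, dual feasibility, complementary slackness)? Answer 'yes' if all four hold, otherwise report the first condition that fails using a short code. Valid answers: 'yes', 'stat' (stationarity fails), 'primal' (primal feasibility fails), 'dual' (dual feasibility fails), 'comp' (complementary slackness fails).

Gradient of f: grad f(x) = Q x + c = (0, -2)
Constraint values g_i(x) = a_i^T x - b_i:
  g_1((-2, 1)) = 0
Stationarity residual: grad f(x) + sum_i lambda_i a_i = (0, 0)
  -> stationarity OK
Primal feasibility (all g_i <= 0): OK
Dual feasibility (all lambda_i >= 0): FAILS
Complementary slackness (lambda_i * g_i(x) = 0 for all i): OK

Verdict: the first failing condition is dual_feasibility -> dual.

dual


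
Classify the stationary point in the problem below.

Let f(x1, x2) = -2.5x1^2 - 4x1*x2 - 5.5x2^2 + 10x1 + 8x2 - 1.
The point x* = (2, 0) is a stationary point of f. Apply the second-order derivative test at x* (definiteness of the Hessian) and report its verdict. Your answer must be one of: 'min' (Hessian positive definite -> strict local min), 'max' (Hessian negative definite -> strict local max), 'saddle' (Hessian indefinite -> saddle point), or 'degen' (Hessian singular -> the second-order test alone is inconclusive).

Compute the Hessian H = grad^2 f:
  H = [[-5, -4], [-4, -11]]
Verify stationarity: grad f(x*) = H x* + g = (0, 0).
Eigenvalues of H: -13, -3.
Both eigenvalues < 0, so H is negative definite -> x* is a strict local max.

max


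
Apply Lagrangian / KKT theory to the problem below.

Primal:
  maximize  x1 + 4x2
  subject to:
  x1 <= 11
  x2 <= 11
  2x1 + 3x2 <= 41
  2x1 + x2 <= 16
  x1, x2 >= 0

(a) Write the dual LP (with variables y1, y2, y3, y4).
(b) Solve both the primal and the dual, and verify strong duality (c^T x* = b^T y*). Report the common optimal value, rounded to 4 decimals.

The standard primal-dual pair for 'max c^T x s.t. A x <= b, x >= 0' is:
  Dual:  min b^T y  s.t.  A^T y >= c,  y >= 0.

So the dual LP is:
  minimize  11y1 + 11y2 + 41y3 + 16y4
  subject to:
    y1 + 2y3 + 2y4 >= 1
    y2 + 3y3 + y4 >= 4
    y1, y2, y3, y4 >= 0

Solving the primal: x* = (2.5, 11).
  primal value c^T x* = 46.5.
Solving the dual: y* = (0, 3.5, 0, 0.5).
  dual value b^T y* = 46.5.
Strong duality: c^T x* = b^T y*. Confirmed.

46.5


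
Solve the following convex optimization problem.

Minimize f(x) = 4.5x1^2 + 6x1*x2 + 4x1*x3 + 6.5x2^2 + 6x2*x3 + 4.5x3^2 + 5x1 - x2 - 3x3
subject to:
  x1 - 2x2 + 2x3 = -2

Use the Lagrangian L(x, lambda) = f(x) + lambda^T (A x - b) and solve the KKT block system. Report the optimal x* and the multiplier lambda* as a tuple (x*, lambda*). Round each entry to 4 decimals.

Form the Lagrangian:
  L(x, lambda) = (1/2) x^T Q x + c^T x + lambda^T (A x - b)
Stationarity (grad_x L = 0): Q x + c + A^T lambda = 0.
Primal feasibility: A x = b.

This gives the KKT block system:
  [ Q   A^T ] [ x     ]   [-c ]
  [ A    0  ] [ lambda ] = [ b ]

Solving the linear system:
  x*      = (-1.1883, 0.6462, 0.2404)
  lambda* = (0.8564)
  f(x*)   = -2.7981

x* = (-1.1883, 0.6462, 0.2404), lambda* = (0.8564)


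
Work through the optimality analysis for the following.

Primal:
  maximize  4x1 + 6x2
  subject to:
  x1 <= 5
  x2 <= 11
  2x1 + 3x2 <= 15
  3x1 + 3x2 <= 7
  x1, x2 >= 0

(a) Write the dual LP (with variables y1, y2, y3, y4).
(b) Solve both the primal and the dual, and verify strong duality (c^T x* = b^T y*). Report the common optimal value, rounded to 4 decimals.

The standard primal-dual pair for 'max c^T x s.t. A x <= b, x >= 0' is:
  Dual:  min b^T y  s.t.  A^T y >= c,  y >= 0.

So the dual LP is:
  minimize  5y1 + 11y2 + 15y3 + 7y4
  subject to:
    y1 + 2y3 + 3y4 >= 4
    y2 + 3y3 + 3y4 >= 6
    y1, y2, y3, y4 >= 0

Solving the primal: x* = (0, 2.3333).
  primal value c^T x* = 14.
Solving the dual: y* = (0, 0, 0, 2).
  dual value b^T y* = 14.
Strong duality: c^T x* = b^T y*. Confirmed.

14


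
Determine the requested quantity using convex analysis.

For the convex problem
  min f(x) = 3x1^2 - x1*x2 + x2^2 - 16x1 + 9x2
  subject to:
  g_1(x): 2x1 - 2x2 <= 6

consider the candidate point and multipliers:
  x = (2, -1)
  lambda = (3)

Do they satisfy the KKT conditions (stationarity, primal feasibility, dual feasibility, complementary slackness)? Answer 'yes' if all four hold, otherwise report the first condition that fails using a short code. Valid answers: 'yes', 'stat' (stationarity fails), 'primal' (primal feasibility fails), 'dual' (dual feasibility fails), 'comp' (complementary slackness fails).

Gradient of f: grad f(x) = Q x + c = (-3, 5)
Constraint values g_i(x) = a_i^T x - b_i:
  g_1((2, -1)) = 0
Stationarity residual: grad f(x) + sum_i lambda_i a_i = (3, -1)
  -> stationarity FAILS
Primal feasibility (all g_i <= 0): OK
Dual feasibility (all lambda_i >= 0): OK
Complementary slackness (lambda_i * g_i(x) = 0 for all i): OK

Verdict: the first failing condition is stationarity -> stat.

stat


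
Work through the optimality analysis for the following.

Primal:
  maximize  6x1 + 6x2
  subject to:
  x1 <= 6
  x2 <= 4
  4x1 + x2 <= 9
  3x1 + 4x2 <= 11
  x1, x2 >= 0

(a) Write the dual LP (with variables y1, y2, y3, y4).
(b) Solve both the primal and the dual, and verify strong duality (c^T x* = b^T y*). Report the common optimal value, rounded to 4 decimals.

The standard primal-dual pair for 'max c^T x s.t. A x <= b, x >= 0' is:
  Dual:  min b^T y  s.t.  A^T y >= c,  y >= 0.

So the dual LP is:
  minimize  6y1 + 4y2 + 9y3 + 11y4
  subject to:
    y1 + 4y3 + 3y4 >= 6
    y2 + y3 + 4y4 >= 6
    y1, y2, y3, y4 >= 0

Solving the primal: x* = (1.9231, 1.3077).
  primal value c^T x* = 19.3846.
Solving the dual: y* = (0, 0, 0.4615, 1.3846).
  dual value b^T y* = 19.3846.
Strong duality: c^T x* = b^T y*. Confirmed.

19.3846


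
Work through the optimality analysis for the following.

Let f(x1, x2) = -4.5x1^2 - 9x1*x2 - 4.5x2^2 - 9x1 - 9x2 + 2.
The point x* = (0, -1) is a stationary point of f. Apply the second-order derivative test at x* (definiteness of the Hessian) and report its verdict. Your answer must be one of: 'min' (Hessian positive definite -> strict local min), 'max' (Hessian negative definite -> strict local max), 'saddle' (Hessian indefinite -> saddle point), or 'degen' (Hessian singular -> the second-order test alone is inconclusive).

Compute the Hessian H = grad^2 f:
  H = [[-9, -9], [-9, -9]]
Verify stationarity: grad f(x*) = H x* + g = (0, 0).
Eigenvalues of H: -18, 0.
H has a zero eigenvalue (singular; negative semidefinite but not definite), so H is neither positive definite, negative definite, nor indefinite. The second-order test alone is inconclusive -> degen.
(Indeed, f is constant along the null direction of H through x*, so x* is not a strict local extremum.)

degen


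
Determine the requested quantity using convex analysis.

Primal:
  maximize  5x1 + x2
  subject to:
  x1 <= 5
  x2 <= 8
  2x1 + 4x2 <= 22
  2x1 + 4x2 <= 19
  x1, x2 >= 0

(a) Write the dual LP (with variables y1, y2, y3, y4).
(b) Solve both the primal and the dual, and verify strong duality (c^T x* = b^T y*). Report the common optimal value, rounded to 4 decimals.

The standard primal-dual pair for 'max c^T x s.t. A x <= b, x >= 0' is:
  Dual:  min b^T y  s.t.  A^T y >= c,  y >= 0.

So the dual LP is:
  minimize  5y1 + 8y2 + 22y3 + 19y4
  subject to:
    y1 + 2y3 + 2y4 >= 5
    y2 + 4y3 + 4y4 >= 1
    y1, y2, y3, y4 >= 0

Solving the primal: x* = (5, 2.25).
  primal value c^T x* = 27.25.
Solving the dual: y* = (4.5, 0, 0, 0.25).
  dual value b^T y* = 27.25.
Strong duality: c^T x* = b^T y*. Confirmed.

27.25


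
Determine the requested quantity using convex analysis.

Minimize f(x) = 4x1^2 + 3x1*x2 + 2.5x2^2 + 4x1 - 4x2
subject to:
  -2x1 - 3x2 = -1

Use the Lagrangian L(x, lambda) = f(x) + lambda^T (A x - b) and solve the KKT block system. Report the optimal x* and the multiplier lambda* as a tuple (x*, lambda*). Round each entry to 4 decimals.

Form the Lagrangian:
  L(x, lambda) = (1/2) x^T Q x + c^T x + lambda^T (A x - b)
Stationarity (grad_x L = 0): Q x + c + A^T lambda = 0.
Primal feasibility: A x = b.

This gives the KKT block system:
  [ Q   A^T ] [ x     ]   [-c ]
  [ A    0  ] [ lambda ] = [ b ]

Solving the linear system:
  x*      = (-1.0536, 1.0357)
  lambda* = (-0.6607)
  f(x*)   = -4.5089

x* = (-1.0536, 1.0357), lambda* = (-0.6607)


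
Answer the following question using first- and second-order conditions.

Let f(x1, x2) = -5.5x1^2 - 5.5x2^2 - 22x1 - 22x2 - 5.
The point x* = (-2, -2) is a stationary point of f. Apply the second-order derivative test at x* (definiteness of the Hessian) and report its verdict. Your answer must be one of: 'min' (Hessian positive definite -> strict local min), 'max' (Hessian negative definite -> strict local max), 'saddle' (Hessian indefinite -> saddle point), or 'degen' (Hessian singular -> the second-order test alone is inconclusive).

Compute the Hessian H = grad^2 f:
  H = [[-11, 0], [0, -11]]
Verify stationarity: grad f(x*) = H x* + g = (0, 0).
Eigenvalues of H: -11, -11.
Both eigenvalues < 0, so H is negative definite -> x* is a strict local max.

max


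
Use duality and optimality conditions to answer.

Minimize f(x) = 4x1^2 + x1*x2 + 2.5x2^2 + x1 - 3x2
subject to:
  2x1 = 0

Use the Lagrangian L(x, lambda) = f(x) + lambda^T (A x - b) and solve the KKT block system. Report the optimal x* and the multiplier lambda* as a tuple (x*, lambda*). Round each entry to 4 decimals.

Form the Lagrangian:
  L(x, lambda) = (1/2) x^T Q x + c^T x + lambda^T (A x - b)
Stationarity (grad_x L = 0): Q x + c + A^T lambda = 0.
Primal feasibility: A x = b.

This gives the KKT block system:
  [ Q   A^T ] [ x     ]   [-c ]
  [ A    0  ] [ lambda ] = [ b ]

Solving the linear system:
  x*      = (0, 0.6)
  lambda* = (-0.8)
  f(x*)   = -0.9

x* = (0, 0.6), lambda* = (-0.8)


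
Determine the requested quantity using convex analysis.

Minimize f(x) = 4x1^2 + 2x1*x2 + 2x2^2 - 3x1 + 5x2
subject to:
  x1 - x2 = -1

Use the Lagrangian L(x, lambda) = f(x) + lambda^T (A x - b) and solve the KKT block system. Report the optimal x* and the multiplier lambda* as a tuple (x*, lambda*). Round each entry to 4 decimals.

Form the Lagrangian:
  L(x, lambda) = (1/2) x^T Q x + c^T x + lambda^T (A x - b)
Stationarity (grad_x L = 0): Q x + c + A^T lambda = 0.
Primal feasibility: A x = b.

This gives the KKT block system:
  [ Q   A^T ] [ x     ]   [-c ]
  [ A    0  ] [ lambda ] = [ b ]

Solving the linear system:
  x*      = (-0.5, 0.5)
  lambda* = (6)
  f(x*)   = 5

x* = (-0.5, 0.5), lambda* = (6)


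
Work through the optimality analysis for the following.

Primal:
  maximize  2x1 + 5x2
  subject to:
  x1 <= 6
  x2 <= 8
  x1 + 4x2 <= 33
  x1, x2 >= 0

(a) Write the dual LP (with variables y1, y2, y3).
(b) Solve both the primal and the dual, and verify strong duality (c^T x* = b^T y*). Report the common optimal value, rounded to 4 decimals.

The standard primal-dual pair for 'max c^T x s.t. A x <= b, x >= 0' is:
  Dual:  min b^T y  s.t.  A^T y >= c,  y >= 0.

So the dual LP is:
  minimize  6y1 + 8y2 + 33y3
  subject to:
    y1 + y3 >= 2
    y2 + 4y3 >= 5
    y1, y2, y3 >= 0

Solving the primal: x* = (6, 6.75).
  primal value c^T x* = 45.75.
Solving the dual: y* = (0.75, 0, 1.25).
  dual value b^T y* = 45.75.
Strong duality: c^T x* = b^T y*. Confirmed.

45.75


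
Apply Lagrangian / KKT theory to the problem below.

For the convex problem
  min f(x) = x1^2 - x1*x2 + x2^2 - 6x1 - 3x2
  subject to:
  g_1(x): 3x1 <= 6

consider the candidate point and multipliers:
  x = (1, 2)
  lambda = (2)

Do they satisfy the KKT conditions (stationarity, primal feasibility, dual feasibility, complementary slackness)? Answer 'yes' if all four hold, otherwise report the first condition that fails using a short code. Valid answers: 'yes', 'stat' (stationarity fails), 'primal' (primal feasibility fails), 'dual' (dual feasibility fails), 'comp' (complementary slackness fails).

Gradient of f: grad f(x) = Q x + c = (-6, 0)
Constraint values g_i(x) = a_i^T x - b_i:
  g_1((1, 2)) = -3
Stationarity residual: grad f(x) + sum_i lambda_i a_i = (0, 0)
  -> stationarity OK
Primal feasibility (all g_i <= 0): OK
Dual feasibility (all lambda_i >= 0): OK
Complementary slackness (lambda_i * g_i(x) = 0 for all i): FAILS

Verdict: the first failing condition is complementary_slackness -> comp.

comp


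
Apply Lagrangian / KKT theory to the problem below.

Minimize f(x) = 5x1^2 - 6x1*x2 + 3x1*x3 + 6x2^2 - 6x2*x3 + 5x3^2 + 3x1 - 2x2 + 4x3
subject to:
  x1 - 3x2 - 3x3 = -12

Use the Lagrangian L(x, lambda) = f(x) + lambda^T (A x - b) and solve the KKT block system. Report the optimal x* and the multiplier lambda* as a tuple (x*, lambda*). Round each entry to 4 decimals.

Form the Lagrangian:
  L(x, lambda) = (1/2) x^T Q x + c^T x + lambda^T (A x - b)
Stationarity (grad_x L = 0): Q x + c + A^T lambda = 0.
Primal feasibility: A x = b.

This gives the KKT block system:
  [ Q   A^T ] [ x     ]   [-c ]
  [ A    0  ] [ lambda ] = [ b ]

Solving the linear system:
  x*      = (-0.0222, 2.0495, 1.9431)
  lambda* = (3.6893)
  f(x*)   = 23.9394

x* = (-0.0222, 2.0495, 1.9431), lambda* = (3.6893)


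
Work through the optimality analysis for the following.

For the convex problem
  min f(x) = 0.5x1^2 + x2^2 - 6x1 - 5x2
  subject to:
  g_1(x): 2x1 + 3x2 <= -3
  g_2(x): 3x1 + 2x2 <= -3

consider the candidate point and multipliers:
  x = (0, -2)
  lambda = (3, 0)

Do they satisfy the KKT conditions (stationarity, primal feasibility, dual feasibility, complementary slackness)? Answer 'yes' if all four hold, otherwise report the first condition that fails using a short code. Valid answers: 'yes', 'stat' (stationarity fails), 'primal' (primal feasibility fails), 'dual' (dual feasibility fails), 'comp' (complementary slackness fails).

Gradient of f: grad f(x) = Q x + c = (-6, -9)
Constraint values g_i(x) = a_i^T x - b_i:
  g_1((0, -2)) = -3
  g_2((0, -2)) = -1
Stationarity residual: grad f(x) + sum_i lambda_i a_i = (0, 0)
  -> stationarity OK
Primal feasibility (all g_i <= 0): OK
Dual feasibility (all lambda_i >= 0): OK
Complementary slackness (lambda_i * g_i(x) = 0 for all i): FAILS

Verdict: the first failing condition is complementary_slackness -> comp.

comp


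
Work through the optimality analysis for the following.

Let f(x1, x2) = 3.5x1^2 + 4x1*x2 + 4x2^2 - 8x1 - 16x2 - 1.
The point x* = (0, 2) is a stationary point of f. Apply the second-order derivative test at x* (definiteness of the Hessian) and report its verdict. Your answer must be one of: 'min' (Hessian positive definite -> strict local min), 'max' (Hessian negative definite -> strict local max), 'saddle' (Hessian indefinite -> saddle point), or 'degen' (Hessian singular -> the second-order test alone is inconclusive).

Compute the Hessian H = grad^2 f:
  H = [[7, 4], [4, 8]]
Verify stationarity: grad f(x*) = H x* + g = (0, 0).
Eigenvalues of H: 3.4689, 11.5311.
Both eigenvalues > 0, so H is positive definite -> x* is a strict local min.

min


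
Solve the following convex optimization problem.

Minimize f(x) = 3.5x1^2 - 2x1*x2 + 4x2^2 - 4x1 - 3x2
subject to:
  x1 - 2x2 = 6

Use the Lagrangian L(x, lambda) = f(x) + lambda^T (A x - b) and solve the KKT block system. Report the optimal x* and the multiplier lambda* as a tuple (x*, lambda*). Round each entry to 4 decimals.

Form the Lagrangian:
  L(x, lambda) = (1/2) x^T Q x + c^T x + lambda^T (A x - b)
Stationarity (grad_x L = 0): Q x + c + A^T lambda = 0.
Primal feasibility: A x = b.

This gives the KKT block system:
  [ Q   A^T ] [ x     ]   [-c ]
  [ A    0  ] [ lambda ] = [ b ]

Solving the linear system:
  x*      = (1.6429, -2.1786)
  lambda* = (-11.8571)
  f(x*)   = 35.5536

x* = (1.6429, -2.1786), lambda* = (-11.8571)


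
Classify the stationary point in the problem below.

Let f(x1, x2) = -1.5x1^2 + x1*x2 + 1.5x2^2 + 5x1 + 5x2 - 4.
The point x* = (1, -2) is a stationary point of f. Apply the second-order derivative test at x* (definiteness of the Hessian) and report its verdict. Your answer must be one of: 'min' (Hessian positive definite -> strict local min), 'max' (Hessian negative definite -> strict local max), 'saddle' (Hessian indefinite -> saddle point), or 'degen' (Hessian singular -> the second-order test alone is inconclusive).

Compute the Hessian H = grad^2 f:
  H = [[-3, 1], [1, 3]]
Verify stationarity: grad f(x*) = H x* + g = (0, 0).
Eigenvalues of H: -3.1623, 3.1623.
Eigenvalues have mixed signs, so H is indefinite -> x* is a saddle point.

saddle


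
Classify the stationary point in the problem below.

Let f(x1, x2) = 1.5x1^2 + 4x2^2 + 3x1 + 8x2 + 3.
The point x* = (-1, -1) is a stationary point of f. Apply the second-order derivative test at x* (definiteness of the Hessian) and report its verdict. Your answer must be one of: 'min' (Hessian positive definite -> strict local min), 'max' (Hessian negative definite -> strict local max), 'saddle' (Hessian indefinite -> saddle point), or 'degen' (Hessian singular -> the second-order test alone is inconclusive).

Compute the Hessian H = grad^2 f:
  H = [[3, 0], [0, 8]]
Verify stationarity: grad f(x*) = H x* + g = (0, 0).
Eigenvalues of H: 3, 8.
Both eigenvalues > 0, so H is positive definite -> x* is a strict local min.

min
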